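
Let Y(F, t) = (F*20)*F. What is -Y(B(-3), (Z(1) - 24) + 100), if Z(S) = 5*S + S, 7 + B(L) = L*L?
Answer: -80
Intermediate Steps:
B(L) = -7 + L**2 (B(L) = -7 + L*L = -7 + L**2)
Z(S) = 6*S
Y(F, t) = 20*F**2 (Y(F, t) = (20*F)*F = 20*F**2)
-Y(B(-3), (Z(1) - 24) + 100) = -20*(-7 + (-3)**2)**2 = -20*(-7 + 9)**2 = -20*2**2 = -20*4 = -1*80 = -80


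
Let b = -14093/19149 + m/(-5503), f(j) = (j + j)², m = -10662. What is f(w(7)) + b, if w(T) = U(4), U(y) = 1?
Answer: 548120647/105376947 ≈ 5.2015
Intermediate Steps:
w(T) = 1
f(j) = 4*j² (f(j) = (2*j)² = 4*j²)
b = 126612859/105376947 (b = -14093/19149 - 10662/(-5503) = -14093*1/19149 - 10662*(-1/5503) = -14093/19149 + 10662/5503 = 126612859/105376947 ≈ 1.2015)
f(w(7)) + b = 4*1² + 126612859/105376947 = 4*1 + 126612859/105376947 = 4 + 126612859/105376947 = 548120647/105376947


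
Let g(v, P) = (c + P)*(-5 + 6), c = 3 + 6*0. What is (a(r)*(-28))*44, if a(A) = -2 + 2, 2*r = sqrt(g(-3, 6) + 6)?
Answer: 0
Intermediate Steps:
c = 3 (c = 3 + 0 = 3)
g(v, P) = 3 + P (g(v, P) = (3 + P)*(-5 + 6) = (3 + P)*1 = 3 + P)
r = sqrt(15)/2 (r = sqrt((3 + 6) + 6)/2 = sqrt(9 + 6)/2 = sqrt(15)/2 ≈ 1.9365)
a(A) = 0
(a(r)*(-28))*44 = (0*(-28))*44 = 0*44 = 0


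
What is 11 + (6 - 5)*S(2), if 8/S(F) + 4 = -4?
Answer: 10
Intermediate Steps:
S(F) = -1 (S(F) = 8/(-4 - 4) = 8/(-8) = 8*(-⅛) = -1)
11 + (6 - 5)*S(2) = 11 + (6 - 5)*(-1) = 11 + 1*(-1) = 11 - 1 = 10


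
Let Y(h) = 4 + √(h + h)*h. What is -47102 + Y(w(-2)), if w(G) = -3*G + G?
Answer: -47098 + 8*√2 ≈ -47087.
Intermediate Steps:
w(G) = -2*G
Y(h) = 4 + √2*h^(3/2) (Y(h) = 4 + √(2*h)*h = 4 + (√2*√h)*h = 4 + √2*h^(3/2))
-47102 + Y(w(-2)) = -47102 + (4 + √2*(-2*(-2))^(3/2)) = -47102 + (4 + √2*4^(3/2)) = -47102 + (4 + √2*8) = -47102 + (4 + 8*√2) = -47098 + 8*√2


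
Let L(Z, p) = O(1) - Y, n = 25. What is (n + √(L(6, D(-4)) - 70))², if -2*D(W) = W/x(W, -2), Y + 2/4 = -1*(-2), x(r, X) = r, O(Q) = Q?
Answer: (50 + I*√282)²/4 ≈ 554.5 + 419.82*I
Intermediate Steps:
Y = 3/2 (Y = -½ - 1*(-2) = -½ + 2 = 3/2 ≈ 1.5000)
D(W) = -½ (D(W) = -W/(2*W) = -½*1 = -½)
L(Z, p) = -½ (L(Z, p) = 1 - 1*3/2 = 1 - 3/2 = -½)
(n + √(L(6, D(-4)) - 70))² = (25 + √(-½ - 70))² = (25 + √(-141/2))² = (25 + I*√282/2)²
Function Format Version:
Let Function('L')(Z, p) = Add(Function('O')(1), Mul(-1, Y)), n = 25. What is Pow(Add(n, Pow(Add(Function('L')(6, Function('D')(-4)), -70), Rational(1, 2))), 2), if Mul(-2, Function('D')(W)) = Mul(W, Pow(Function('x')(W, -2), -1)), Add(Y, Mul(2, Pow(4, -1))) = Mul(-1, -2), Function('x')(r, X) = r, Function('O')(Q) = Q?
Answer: Mul(Rational(1, 4), Pow(Add(50, Mul(I, Pow(282, Rational(1, 2)))), 2)) ≈ Add(554.50, Mul(419.82, I))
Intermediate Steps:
Y = Rational(3, 2) (Y = Add(Rational(-1, 2), Mul(-1, -2)) = Add(Rational(-1, 2), 2) = Rational(3, 2) ≈ 1.5000)
Function('D')(W) = Rational(-1, 2) (Function('D')(W) = Mul(Rational(-1, 2), Mul(W, Pow(W, -1))) = Mul(Rational(-1, 2), 1) = Rational(-1, 2))
Function('L')(Z, p) = Rational(-1, 2) (Function('L')(Z, p) = Add(1, Mul(-1, Rational(3, 2))) = Add(1, Rational(-3, 2)) = Rational(-1, 2))
Pow(Add(n, Pow(Add(Function('L')(6, Function('D')(-4)), -70), Rational(1, 2))), 2) = Pow(Add(25, Pow(Add(Rational(-1, 2), -70), Rational(1, 2))), 2) = Pow(Add(25, Pow(Rational(-141, 2), Rational(1, 2))), 2) = Pow(Add(25, Mul(Rational(1, 2), I, Pow(282, Rational(1, 2)))), 2)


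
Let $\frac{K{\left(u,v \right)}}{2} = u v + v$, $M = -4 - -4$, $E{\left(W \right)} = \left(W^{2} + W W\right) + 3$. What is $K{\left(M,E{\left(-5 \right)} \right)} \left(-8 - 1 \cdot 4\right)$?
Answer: $-1272$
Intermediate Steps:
$E{\left(W \right)} = 3 + 2 W^{2}$ ($E{\left(W \right)} = \left(W^{2} + W^{2}\right) + 3 = 2 W^{2} + 3 = 3 + 2 W^{2}$)
$M = 0$ ($M = -4 + 4 = 0$)
$K{\left(u,v \right)} = 2 v + 2 u v$ ($K{\left(u,v \right)} = 2 \left(u v + v\right) = 2 \left(v + u v\right) = 2 v + 2 u v$)
$K{\left(M,E{\left(-5 \right)} \right)} \left(-8 - 1 \cdot 4\right) = 2 \left(3 + 2 \left(-5\right)^{2}\right) \left(1 + 0\right) \left(-8 - 1 \cdot 4\right) = 2 \left(3 + 2 \cdot 25\right) 1 \left(-8 - 4\right) = 2 \left(3 + 50\right) 1 \left(-8 - 4\right) = 2 \cdot 53 \cdot 1 \left(-12\right) = 106 \left(-12\right) = -1272$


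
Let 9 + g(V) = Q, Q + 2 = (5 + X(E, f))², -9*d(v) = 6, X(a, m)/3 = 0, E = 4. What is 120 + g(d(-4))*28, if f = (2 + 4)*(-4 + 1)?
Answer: 512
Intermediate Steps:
f = -18 (f = 6*(-3) = -18)
X(a, m) = 0 (X(a, m) = 3*0 = 0)
d(v) = -⅔ (d(v) = -⅑*6 = -⅔)
Q = 23 (Q = -2 + (5 + 0)² = -2 + 5² = -2 + 25 = 23)
g(V) = 14 (g(V) = -9 + 23 = 14)
120 + g(d(-4))*28 = 120 + 14*28 = 120 + 392 = 512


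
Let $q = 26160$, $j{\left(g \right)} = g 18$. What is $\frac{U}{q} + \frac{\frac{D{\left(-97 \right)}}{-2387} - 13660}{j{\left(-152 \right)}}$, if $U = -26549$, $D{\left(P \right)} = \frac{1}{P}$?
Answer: $\frac{343338011207}{86313108420} \approx 3.9778$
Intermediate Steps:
$j{\left(g \right)} = 18 g$
$\frac{U}{q} + \frac{\frac{D{\left(-97 \right)}}{-2387} - 13660}{j{\left(-152 \right)}} = - \frac{26549}{26160} + \frac{\frac{1}{\left(-97\right) \left(-2387\right)} - 13660}{18 \left(-152\right)} = \left(-26549\right) \frac{1}{26160} + \frac{\left(- \frac{1}{97}\right) \left(- \frac{1}{2387}\right) - 13660}{-2736} = - \frac{26549}{26160} + \left(\frac{1}{231539} - 13660\right) \left(- \frac{1}{2736}\right) = - \frac{26549}{26160} - - \frac{3162822739}{633490704} = - \frac{26549}{26160} + \frac{3162822739}{633490704} = \frac{343338011207}{86313108420}$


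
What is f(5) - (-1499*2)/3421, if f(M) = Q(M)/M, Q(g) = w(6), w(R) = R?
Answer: 35516/17105 ≈ 2.0764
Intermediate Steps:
Q(g) = 6
f(M) = 6/M
f(5) - (-1499*2)/3421 = 6/5 - (-1499*2)/3421 = 6*(1/5) - (-2998)/3421 = 6/5 - 1*(-2998/3421) = 6/5 + 2998/3421 = 35516/17105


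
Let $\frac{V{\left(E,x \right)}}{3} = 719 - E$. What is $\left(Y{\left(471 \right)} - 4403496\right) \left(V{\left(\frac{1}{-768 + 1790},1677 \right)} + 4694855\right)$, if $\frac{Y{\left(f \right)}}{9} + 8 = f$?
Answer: $- \frac{21118302516058869}{1022} \approx -2.0664 \cdot 10^{13}$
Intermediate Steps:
$Y{\left(f \right)} = -72 + 9 f$
$V{\left(E,x \right)} = 2157 - 3 E$ ($V{\left(E,x \right)} = 3 \left(719 - E\right) = 2157 - 3 E$)
$\left(Y{\left(471 \right)} - 4403496\right) \left(V{\left(\frac{1}{-768 + 1790},1677 \right)} + 4694855\right) = \left(\left(-72 + 9 \cdot 471\right) - 4403496\right) \left(\left(2157 - \frac{3}{-768 + 1790}\right) + 4694855\right) = \left(\left(-72 + 4239\right) - 4403496\right) \left(\left(2157 - \frac{3}{1022}\right) + 4694855\right) = \left(4167 - 4403496\right) \left(\left(2157 - \frac{3}{1022}\right) + 4694855\right) = - 4399329 \left(\left(2157 - \frac{3}{1022}\right) + 4694855\right) = - 4399329 \left(\frac{2204451}{1022} + 4694855\right) = \left(-4399329\right) \frac{4800346261}{1022} = - \frac{21118302516058869}{1022}$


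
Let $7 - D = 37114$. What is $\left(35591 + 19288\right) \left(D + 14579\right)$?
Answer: $-1236314112$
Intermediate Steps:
$D = -37107$ ($D = 7 - 37114 = -37107$)
$\left(35591 + 19288\right) \left(D + 14579\right) = \left(35591 + 19288\right) \left(-37107 + 14579\right) = 54879 \left(-22528\right) = -1236314112$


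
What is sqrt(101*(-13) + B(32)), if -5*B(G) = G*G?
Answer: I*sqrt(37945)/5 ≈ 38.959*I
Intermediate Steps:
B(G) = -G**2/5 (B(G) = -G*G/5 = -G**2/5)
sqrt(101*(-13) + B(32)) = sqrt(101*(-13) - 1/5*32**2) = sqrt(-1313 - 1/5*1024) = sqrt(-1313 - 1024/5) = sqrt(-7589/5) = I*sqrt(37945)/5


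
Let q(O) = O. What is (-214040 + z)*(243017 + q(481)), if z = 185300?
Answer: -6998132520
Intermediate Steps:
(-214040 + z)*(243017 + q(481)) = (-214040 + 185300)*(243017 + 481) = -28740*243498 = -6998132520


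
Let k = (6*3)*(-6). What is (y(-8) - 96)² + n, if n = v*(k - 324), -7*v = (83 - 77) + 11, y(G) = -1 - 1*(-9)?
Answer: 61552/7 ≈ 8793.1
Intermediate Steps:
y(G) = 8 (y(G) = -1 + 9 = 8)
v = -17/7 (v = -((83 - 77) + 11)/7 = -(6 + 11)/7 = -⅐*17 = -17/7 ≈ -2.4286)
k = -108 (k = 18*(-6) = -108)
n = 7344/7 (n = -17*(-108 - 324)/7 = -17/7*(-432) = 7344/7 ≈ 1049.1)
(y(-8) - 96)² + n = (8 - 96)² + 7344/7 = (-88)² + 7344/7 = 7744 + 7344/7 = 61552/7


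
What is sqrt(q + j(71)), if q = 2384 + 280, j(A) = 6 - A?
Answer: sqrt(2599) ≈ 50.980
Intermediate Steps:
q = 2664
sqrt(q + j(71)) = sqrt(2664 + (6 - 1*71)) = sqrt(2664 + (6 - 71)) = sqrt(2664 - 65) = sqrt(2599)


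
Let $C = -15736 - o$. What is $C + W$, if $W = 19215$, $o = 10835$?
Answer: $-7356$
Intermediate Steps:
$C = -26571$ ($C = -15736 - 10835 = -26571$)
$C + W = -26571 + 19215 = -7356$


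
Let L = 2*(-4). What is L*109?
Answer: -872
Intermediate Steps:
L = -8
L*109 = -8*109 = -872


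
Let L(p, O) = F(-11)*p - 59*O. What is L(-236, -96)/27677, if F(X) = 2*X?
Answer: 10856/27677 ≈ 0.39224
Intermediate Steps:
L(p, O) = -59*O - 22*p (L(p, O) = (2*(-11))*p - 59*O = -22*p - 59*O = -59*O - 22*p)
L(-236, -96)/27677 = (-59*(-96) - 22*(-236))/27677 = (5664 + 5192)*(1/27677) = 10856*(1/27677) = 10856/27677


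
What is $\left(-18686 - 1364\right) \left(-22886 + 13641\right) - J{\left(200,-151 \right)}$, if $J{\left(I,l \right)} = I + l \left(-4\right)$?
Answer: $185361446$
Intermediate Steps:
$J{\left(I,l \right)} = I - 4 l$
$\left(-18686 - 1364\right) \left(-22886 + 13641\right) - J{\left(200,-151 \right)} = \left(-18686 - 1364\right) \left(-22886 + 13641\right) - \left(200 - -604\right) = \left(-20050\right) \left(-9245\right) - \left(200 + 604\right) = 185362250 - 804 = 185361446$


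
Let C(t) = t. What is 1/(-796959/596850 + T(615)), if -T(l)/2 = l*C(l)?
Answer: -198950/150495993153 ≈ -1.3220e-6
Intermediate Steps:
T(l) = -2*l² (T(l) = -2*l*l = -2*l²)
1/(-796959/596850 + T(615)) = 1/(-796959/596850 - 2*615²) = 1/(-796959*1/596850 - 2*378225) = 1/(-265653/198950 - 756450) = 1/(-150495993153/198950) = -198950/150495993153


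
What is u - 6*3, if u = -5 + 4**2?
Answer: -7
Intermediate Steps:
u = 11 (u = -5 + 16 = 11)
u - 6*3 = 11 - 6*3 = 11 - 18 = -7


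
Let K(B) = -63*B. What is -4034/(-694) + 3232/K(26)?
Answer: 1091171/284193 ≈ 3.8395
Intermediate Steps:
-4034/(-694) + 3232/K(26) = -4034/(-694) + 3232/((-63*26)) = -4034*(-1/694) + 3232/(-1638) = 2017/347 + 3232*(-1/1638) = 2017/347 - 1616/819 = 1091171/284193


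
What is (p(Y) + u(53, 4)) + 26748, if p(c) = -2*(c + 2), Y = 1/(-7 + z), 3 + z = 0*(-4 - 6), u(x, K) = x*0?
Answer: 133721/5 ≈ 26744.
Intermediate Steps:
u(x, K) = 0
z = -3 (z = -3 + 0*(-4 - 6) = -3 + 0*(-10) = -3 + 0 = -3)
Y = -1/10 (Y = 1/(-7 - 3) = 1/(-10) = -1/10 ≈ -0.10000)
p(c) = -4 - 2*c (p(c) = -2*(2 + c) = -4 - 2*c)
(p(Y) + u(53, 4)) + 26748 = ((-4 - 2*(-1/10)) + 0) + 26748 = ((-4 + 1/5) + 0) + 26748 = (-19/5 + 0) + 26748 = -19/5 + 26748 = 133721/5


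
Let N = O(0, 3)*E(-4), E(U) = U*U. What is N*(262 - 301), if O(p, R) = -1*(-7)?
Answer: -4368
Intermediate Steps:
O(p, R) = 7
E(U) = U²
N = 112 (N = 7*(-4)² = 7*16 = 112)
N*(262 - 301) = 112*(262 - 301) = 112*(-39) = -4368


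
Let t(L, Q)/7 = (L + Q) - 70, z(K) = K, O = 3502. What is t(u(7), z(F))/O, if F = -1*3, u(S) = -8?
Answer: -567/3502 ≈ -0.16191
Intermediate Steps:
F = -3
t(L, Q) = -490 + 7*L + 7*Q (t(L, Q) = 7*((L + Q) - 70) = 7*(-70 + L + Q) = -490 + 7*L + 7*Q)
t(u(7), z(F))/O = (-490 + 7*(-8) + 7*(-3))/3502 = (-490 - 56 - 21)*(1/3502) = -567*1/3502 = -567/3502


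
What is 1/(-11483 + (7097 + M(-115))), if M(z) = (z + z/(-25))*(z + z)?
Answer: 1/21006 ≈ 4.7605e-5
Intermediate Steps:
M(z) = 48*z**2/25 (M(z) = (z + z*(-1/25))*(2*z) = (z - z/25)*(2*z) = (24*z/25)*(2*z) = 48*z**2/25)
1/(-11483 + (7097 + M(-115))) = 1/(-11483 + (7097 + (48/25)*(-115)**2)) = 1/(-11483 + (7097 + (48/25)*13225)) = 1/(-11483 + (7097 + 25392)) = 1/(-11483 + 32489) = 1/21006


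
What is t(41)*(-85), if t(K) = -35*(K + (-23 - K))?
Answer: -68425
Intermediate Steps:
t(K) = 805 (t(K) = -35*(-23) = 805)
t(41)*(-85) = 805*(-85) = -68425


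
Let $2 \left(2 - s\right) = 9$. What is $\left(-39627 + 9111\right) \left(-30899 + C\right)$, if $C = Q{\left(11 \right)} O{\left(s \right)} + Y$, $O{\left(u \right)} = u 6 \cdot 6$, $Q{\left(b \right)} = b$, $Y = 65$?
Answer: $971141184$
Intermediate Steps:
$s = - \frac{5}{2}$ ($s = 2 - \frac{9}{2} = - \frac{5}{2} \approx -2.5$)
$O{\left(u \right)} = 36 u$ ($O{\left(u \right)} = 6 u 6 = 36 u$)
$C = -925$ ($C = 11 \cdot 36 \left(- \frac{5}{2}\right) + 65 = 11 \left(-90\right) + 65 = -990 + 65 = -925$)
$\left(-39627 + 9111\right) \left(-30899 + C\right) = \left(-39627 + 9111\right) \left(-30899 - 925\right) = \left(-30516\right) \left(-31824\right) = 971141184$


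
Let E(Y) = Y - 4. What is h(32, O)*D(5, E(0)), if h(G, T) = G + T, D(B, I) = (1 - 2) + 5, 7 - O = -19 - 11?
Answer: 276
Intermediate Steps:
O = 37 (O = 7 - (-19 - 11) = 7 - 1*(-30) = 7 + 30 = 37)
E(Y) = -4 + Y
D(B, I) = 4 (D(B, I) = -1 + 5 = 4)
h(32, O)*D(5, E(0)) = (32 + 37)*4 = 69*4 = 276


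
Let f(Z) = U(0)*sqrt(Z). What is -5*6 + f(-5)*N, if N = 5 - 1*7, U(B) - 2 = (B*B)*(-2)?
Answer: -30 - 4*I*sqrt(5) ≈ -30.0 - 8.9443*I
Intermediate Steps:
U(B) = 2 - 2*B**2 (U(B) = 2 + (B*B)*(-2) = 2 + B**2*(-2) = 2 - 2*B**2)
N = -2 (N = 5 - 7 = -2)
f(Z) = 2*sqrt(Z) (f(Z) = (2 - 2*0**2)*sqrt(Z) = (2 - 2*0)*sqrt(Z) = (2 + 0)*sqrt(Z) = 2*sqrt(Z))
-5*6 + f(-5)*N = -5*6 + (2*sqrt(-5))*(-2) = -30 + (2*(I*sqrt(5)))*(-2) = -30 + (2*I*sqrt(5))*(-2) = -30 - 4*I*sqrt(5)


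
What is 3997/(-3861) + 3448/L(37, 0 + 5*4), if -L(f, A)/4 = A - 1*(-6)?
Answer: -132004/3861 ≈ -34.189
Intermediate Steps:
L(f, A) = -24 - 4*A (L(f, A) = -4*(A - 1*(-6)) = -4*(A + 6) = -4*(6 + A) = -24 - 4*A)
3997/(-3861) + 3448/L(37, 0 + 5*4) = 3997/(-3861) + 3448/(-24 - 4*(0 + 5*4)) = 3997*(-1/3861) + 3448/(-24 - 4*(0 + 20)) = -3997/3861 + 3448/(-24 - 4*20) = -3997/3861 + 3448/(-24 - 80) = -3997/3861 + 3448/(-104) = -3997/3861 + 3448*(-1/104) = -3997/3861 - 431/13 = -132004/3861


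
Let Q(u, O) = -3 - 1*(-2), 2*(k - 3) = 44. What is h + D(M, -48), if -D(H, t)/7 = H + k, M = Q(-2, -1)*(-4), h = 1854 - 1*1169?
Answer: 482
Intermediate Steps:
k = 25 (k = 3 + (1/2)*44 = 3 + 22 = 25)
Q(u, O) = -1 (Q(u, O) = -3 + 2 = -1)
h = 685 (h = 1854 - 1169 = 685)
M = 4 (M = -1*(-4) = 4)
D(H, t) = -175 - 7*H (D(H, t) = -7*(H + 25) = -7*(25 + H) = -175 - 7*H)
h + D(M, -48) = 685 + (-175 - 7*4) = 685 + (-175 - 28) = 685 - 203 = 482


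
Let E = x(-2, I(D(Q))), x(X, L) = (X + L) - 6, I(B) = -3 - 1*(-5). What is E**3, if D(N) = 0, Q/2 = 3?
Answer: -216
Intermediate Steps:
Q = 6 (Q = 2*3 = 6)
I(B) = 2 (I(B) = -3 + 5 = 2)
x(X, L) = -6 + L + X (x(X, L) = (L + X) - 6 = -6 + L + X)
E = -6 (E = -6 + 2 - 2 = -6)
E**3 = (-6)**3 = -216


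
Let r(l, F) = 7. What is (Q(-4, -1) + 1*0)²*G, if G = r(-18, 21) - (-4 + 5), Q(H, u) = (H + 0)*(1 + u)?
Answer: 0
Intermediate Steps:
Q(H, u) = H*(1 + u)
G = 6 (G = 7 - (-4 + 5) = 7 - 1 = 6)
(Q(-4, -1) + 1*0)²*G = (-4*(1 - 1) + 1*0)²*6 = (-4*0 + 0)²*6 = (0 + 0)²*6 = 0²*6 = 0*6 = 0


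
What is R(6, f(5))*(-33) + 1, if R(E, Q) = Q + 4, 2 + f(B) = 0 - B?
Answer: 100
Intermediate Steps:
f(B) = -2 - B (f(B) = -2 + (0 - B) = -2 - B)
R(E, Q) = 4 + Q
R(6, f(5))*(-33) + 1 = (4 + (-2 - 1*5))*(-33) + 1 = (4 + (-2 - 5))*(-33) + 1 = (4 - 7)*(-33) + 1 = -3*(-33) + 1 = 99 + 1 = 100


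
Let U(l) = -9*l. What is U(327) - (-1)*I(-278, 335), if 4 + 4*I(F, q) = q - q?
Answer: -2944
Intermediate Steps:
I(F, q) = -1 (I(F, q) = -1 + (q - q)/4 = -1 + (1/4)*0 = -1 + 0 = -1)
U(327) - (-1)*I(-278, 335) = -9*327 - (-1)*(-1) = -2943 - 1*1 = -2943 - 1 = -2944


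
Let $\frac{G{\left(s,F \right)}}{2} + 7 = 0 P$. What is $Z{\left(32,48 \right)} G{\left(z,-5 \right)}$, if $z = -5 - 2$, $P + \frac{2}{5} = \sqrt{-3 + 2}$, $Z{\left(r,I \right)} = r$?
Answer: $-448$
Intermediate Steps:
$P = - \frac{2}{5} + i$ ($P = - \frac{2}{5} + \sqrt{-3 + 2} = - \frac{2}{5} + \sqrt{-1} = - \frac{2}{5} + i \approx -0.4 + 1.0 i$)
$z = -7$ ($z = -5 - 2 = -7$)
$G{\left(s,F \right)} = -14$ ($G{\left(s,F \right)} = -14 + 2 \cdot 0 \left(- \frac{2}{5} + i\right) = -14 + 2 \cdot 0 = -14 + 0 = -14$)
$Z{\left(32,48 \right)} G{\left(z,-5 \right)} = 32 \left(-14\right) = -448$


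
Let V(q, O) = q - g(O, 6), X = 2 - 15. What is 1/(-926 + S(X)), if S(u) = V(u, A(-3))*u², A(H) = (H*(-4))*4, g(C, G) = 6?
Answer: -1/4137 ≈ -0.00024172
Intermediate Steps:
X = -13
A(H) = -16*H (A(H) = -4*H*4 = -16*H)
V(q, O) = -6 + q (V(q, O) = q - 1*6 = q - 6 = -6 + q)
S(u) = u²*(-6 + u) (S(u) = (-6 + u)*u² = u²*(-6 + u))
1/(-926 + S(X)) = 1/(-926 + (-13)²*(-6 - 13)) = 1/(-926 + 169*(-19)) = 1/(-926 - 3211) = 1/(-4137) = -1/4137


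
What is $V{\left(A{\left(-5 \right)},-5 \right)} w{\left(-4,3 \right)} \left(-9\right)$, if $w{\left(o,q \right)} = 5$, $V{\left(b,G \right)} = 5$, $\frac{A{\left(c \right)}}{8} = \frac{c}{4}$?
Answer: $-225$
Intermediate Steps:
$A{\left(c \right)} = 2 c$ ($A{\left(c \right)} = 8 \frac{c}{4} = 2 c$)
$V{\left(A{\left(-5 \right)},-5 \right)} w{\left(-4,3 \right)} \left(-9\right) = 5 \cdot 5 \left(-9\right) = 25 \left(-9\right) = -225$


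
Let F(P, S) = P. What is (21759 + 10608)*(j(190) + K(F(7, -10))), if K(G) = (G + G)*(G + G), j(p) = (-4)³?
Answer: 4272444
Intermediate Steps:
j(p) = -64
K(G) = 4*G² (K(G) = (2*G)*(2*G) = 4*G²)
(21759 + 10608)*(j(190) + K(F(7, -10))) = (21759 + 10608)*(-64 + 4*7²) = 32367*(-64 + 4*49) = 32367*(-64 + 196) = 32367*132 = 4272444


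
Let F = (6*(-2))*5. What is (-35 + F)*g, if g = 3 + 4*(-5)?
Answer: 1615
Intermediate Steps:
F = -60 (F = -12*5 = -60)
g = -17 (g = 3 - 20 = -17)
(-35 + F)*g = (-35 - 60)*(-17) = -95*(-17) = 1615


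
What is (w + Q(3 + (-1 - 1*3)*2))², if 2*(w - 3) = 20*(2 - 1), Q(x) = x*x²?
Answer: 12544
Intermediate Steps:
Q(x) = x³
w = 13 (w = 3 + (20*(2 - 1))/2 = 3 + (20*1)/2 = 3 + (½)*20 = 3 + 10 = 13)
(w + Q(3 + (-1 - 1*3)*2))² = (13 + (3 + (-1 - 1*3)*2)³)² = (13 + (3 + (-1 - 3)*2)³)² = (13 + (3 - 4*2)³)² = (13 + (3 - 8)³)² = (13 + (-5)³)² = (13 - 125)² = (-112)² = 12544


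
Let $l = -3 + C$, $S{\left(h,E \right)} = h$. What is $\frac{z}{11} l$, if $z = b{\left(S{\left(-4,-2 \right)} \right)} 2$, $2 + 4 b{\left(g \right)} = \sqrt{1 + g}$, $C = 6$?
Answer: $- \frac{3}{11} + \frac{3 i \sqrt{3}}{22} \approx -0.27273 + 0.23619 i$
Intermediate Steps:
$l = 3$ ($l = -3 + 6 = 3$)
$b{\left(g \right)} = - \frac{1}{2} + \frac{\sqrt{1 + g}}{4}$
$z = -1 + \frac{i \sqrt{3}}{2}$ ($z = \left(- \frac{1}{2} + \frac{\sqrt{1 - 4}}{4}\right) 2 = \left(- \frac{1}{2} + \frac{\sqrt{-3}}{4}\right) 2 = \left(- \frac{1}{2} + \frac{i \sqrt{3}}{4}\right) 2 = -1 + \frac{i \sqrt{3}}{2} \approx -1.0 + 0.86602 i$)
$\frac{z}{11} l = \frac{-1 + \frac{i \sqrt{3}}{2}}{11} \cdot 3 = \left(-1 + \frac{i \sqrt{3}}{2}\right) \frac{1}{11} \cdot 3 = \left(- \frac{1}{11} + \frac{i \sqrt{3}}{22}\right) 3 = - \frac{3}{11} + \frac{3 i \sqrt{3}}{22}$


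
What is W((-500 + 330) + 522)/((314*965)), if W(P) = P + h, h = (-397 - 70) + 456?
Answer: 341/303010 ≈ 0.0011254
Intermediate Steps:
h = -11 (h = -467 + 456 = -11)
W(P) = -11 + P (W(P) = P - 11 = -11 + P)
W((-500 + 330) + 522)/((314*965)) = (-11 + ((-500 + 330) + 522))/((314*965)) = (-11 + (-170 + 522))/303010 = (-11 + 352)*(1/303010) = 341*(1/303010) = 341/303010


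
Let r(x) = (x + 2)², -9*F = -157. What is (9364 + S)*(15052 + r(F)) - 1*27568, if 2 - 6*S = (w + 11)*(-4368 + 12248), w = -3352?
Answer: 610643863511/9 ≈ 6.7849e+10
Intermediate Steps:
F = 157/9 (F = -⅑*(-157) = 157/9 ≈ 17.444)
r(x) = (2 + x)²
S = 4387847 (S = ⅓ - (-3352 + 11)*(-4368 + 12248)/6 = ⅓ - (-3341)*7880/6 = ⅓ - ⅙*(-26327080) = ⅓ + 13163540/3 = 4387847)
(9364 + S)*(15052 + r(F)) - 1*27568 = (9364 + 4387847)*(15052 + (2 + 157/9)²) - 1*27568 = 4397211*(15052 + (175/9)²) - 27568 = 4397211*(15052 + 30625/81) - 27568 = 4397211*(1249837/81) - 27568 = 610644111623/9 - 27568 = 610643863511/9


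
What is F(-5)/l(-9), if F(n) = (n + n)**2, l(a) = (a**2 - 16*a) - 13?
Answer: 25/53 ≈ 0.47170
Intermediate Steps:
l(a) = -13 + a**2 - 16*a
F(n) = 4*n**2 (F(n) = (2*n)**2 = 4*n**2)
F(-5)/l(-9) = (4*(-5)**2)/(-13 + (-9)**2 - 16*(-9)) = (4*25)/(-13 + 81 + 144) = 100/212 = 100*(1/212) = 25/53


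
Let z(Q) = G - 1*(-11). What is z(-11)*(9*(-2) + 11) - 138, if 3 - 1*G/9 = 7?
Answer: 37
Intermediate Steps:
G = -36 (G = 27 - 9*7 = 27 - 63 = -36)
z(Q) = -25 (z(Q) = -36 - 1*(-11) = -36 + 11 = -25)
z(-11)*(9*(-2) + 11) - 138 = -25*(9*(-2) + 11) - 138 = -25*(-18 + 11) - 138 = -25*(-7) - 138 = 175 - 138 = 37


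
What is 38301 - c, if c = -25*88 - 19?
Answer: 40520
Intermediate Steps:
c = -2219 (c = -2200 - 19 = -2219)
38301 - c = 38301 - 1*(-2219) = 38301 + 2219 = 40520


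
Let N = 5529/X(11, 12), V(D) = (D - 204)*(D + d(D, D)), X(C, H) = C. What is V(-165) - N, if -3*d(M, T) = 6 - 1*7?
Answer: 662853/11 ≈ 60259.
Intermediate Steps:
d(M, T) = 1/3 (d(M, T) = -(6 - 1*7)/3 = -(6 - 7)/3 = -1/3*(-1) = 1/3)
V(D) = (-204 + D)*(1/3 + D) (V(D) = (D - 204)*(D + 1/3) = (-204 + D)*(1/3 + D))
N = 5529/11 ≈ 502.64
V(-165) - N = (-68 + (-165)**2 - 611/3*(-165)) - 1*5529/11 = (-68 + 27225 + 33605) - 5529/11 = 60762 - 5529/11 = 662853/11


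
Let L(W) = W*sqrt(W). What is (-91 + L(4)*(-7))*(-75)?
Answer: 11025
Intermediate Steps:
L(W) = W**(3/2)
(-91 + L(4)*(-7))*(-75) = (-91 + 4**(3/2)*(-7))*(-75) = (-91 + 8*(-7))*(-75) = (-91 - 56)*(-75) = -147*(-75) = 11025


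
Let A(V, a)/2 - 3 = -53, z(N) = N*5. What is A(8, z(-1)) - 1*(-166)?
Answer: 66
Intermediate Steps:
z(N) = 5*N
A(V, a) = -100 (A(V, a) = 6 + 2*(-53) = 6 - 106 = -100)
A(8, z(-1)) - 1*(-166) = -100 - 1*(-166) = -100 + 166 = 66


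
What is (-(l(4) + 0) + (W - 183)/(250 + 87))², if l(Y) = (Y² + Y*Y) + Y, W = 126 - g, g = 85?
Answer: 150651076/113569 ≈ 1326.5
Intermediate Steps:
W = 41 (W = 126 - 1*85 = 126 - 85 = 41)
l(Y) = Y + 2*Y² (l(Y) = (Y² + Y²) + Y = 2*Y² + Y = Y + 2*Y²)
(-(l(4) + 0) + (W - 183)/(250 + 87))² = (-(4*(1 + 2*4) + 0) + (41 - 183)/(250 + 87))² = (-(4*(1 + 8) + 0) - 142/337)² = (-(4*9 + 0) - 142*1/337)² = (-(36 + 0) - 142/337)² = (-1*36 - 142/337)² = (-36 - 142/337)² = (-12274/337)² = 150651076/113569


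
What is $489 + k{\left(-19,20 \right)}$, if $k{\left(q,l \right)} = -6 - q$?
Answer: $502$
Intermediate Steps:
$489 + k{\left(-19,20 \right)} = 489 - -13 = 489 + \left(-6 + 19\right) = 489 + 13 = 502$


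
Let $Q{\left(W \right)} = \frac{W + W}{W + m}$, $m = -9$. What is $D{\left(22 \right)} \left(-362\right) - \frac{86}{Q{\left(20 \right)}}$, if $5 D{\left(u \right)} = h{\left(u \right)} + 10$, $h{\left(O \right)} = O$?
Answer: $- \frac{46809}{20} \approx -2340.4$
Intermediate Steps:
$Q{\left(W \right)} = \frac{2 W}{-9 + W}$ ($Q{\left(W \right)} = \frac{W + W}{W - 9} = \frac{2 W}{-9 + W}$)
$D{\left(u \right)} = 2 + \frac{u}{5}$ ($D{\left(u \right)} = \frac{u + 10}{5} = \frac{10 + u}{5} = 2 + \frac{u}{5}$)
$D{\left(22 \right)} \left(-362\right) - \frac{86}{Q{\left(20 \right)}} = \left(2 + \frac{1}{5} \cdot 22\right) \left(-362\right) - \frac{86}{2 \cdot 20 \frac{1}{-9 + 20}} = \left(2 + \frac{22}{5}\right) \left(-362\right) - \frac{86}{2 \cdot 20 \cdot \frac{1}{11}} = \frac{32}{5} \left(-362\right) - \frac{86}{2 \cdot 20 \cdot \frac{1}{11}} = - \frac{11584}{5} - \frac{86}{\frac{40}{11}} = - \frac{11584}{5} - \frac{473}{20} = - \frac{46809}{20}$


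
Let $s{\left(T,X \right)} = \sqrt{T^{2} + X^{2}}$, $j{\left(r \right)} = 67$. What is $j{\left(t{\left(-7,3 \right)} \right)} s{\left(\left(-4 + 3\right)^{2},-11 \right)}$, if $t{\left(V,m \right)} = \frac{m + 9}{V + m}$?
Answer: $67 \sqrt{122} \approx 740.04$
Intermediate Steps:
$t{\left(V,m \right)} = \frac{9 + m}{V + m}$
$j{\left(t{\left(-7,3 \right)} \right)} s{\left(\left(-4 + 3\right)^{2},-11 \right)} = 67 \sqrt{\left(\left(-4 + 3\right)^{2}\right)^{2} + \left(-11\right)^{2}} = 67 \sqrt{\left(\left(-1\right)^{2}\right)^{2} + 121} = 67 \sqrt{1^{2} + 121} = 67 \sqrt{1 + 121} = 67 \sqrt{122}$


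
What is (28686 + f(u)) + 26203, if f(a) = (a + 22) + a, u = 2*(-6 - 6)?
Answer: 54863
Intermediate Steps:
u = -24 (u = 2*(-12) = -24)
f(a) = 22 + 2*a (f(a) = (22 + a) + a = 22 + 2*a)
(28686 + f(u)) + 26203 = (28686 + (22 + 2*(-24))) + 26203 = (28686 + (22 - 48)) + 26203 = (28686 - 26) + 26203 = 28660 + 26203 = 54863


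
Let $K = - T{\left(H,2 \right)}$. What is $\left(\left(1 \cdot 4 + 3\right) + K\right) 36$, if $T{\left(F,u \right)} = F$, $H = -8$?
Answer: $540$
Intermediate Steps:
$K = 8$ ($K = \left(-1\right) \left(-8\right) = 8$)
$\left(\left(1 \cdot 4 + 3\right) + K\right) 36 = \left(\left(1 \cdot 4 + 3\right) + 8\right) 36 = \left(\left(4 + 3\right) + 8\right) 36 = \left(7 + 8\right) 36 = 15 \cdot 36 = 540$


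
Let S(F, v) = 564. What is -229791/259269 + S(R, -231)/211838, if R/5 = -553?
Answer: -8088706357/9153837737 ≈ -0.88364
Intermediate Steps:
R = -2765 (R = 5*(-553) = -2765)
-229791/259269 + S(R, -231)/211838 = -229791/259269 + 564/211838 = -229791*1/259269 + 564*(1/211838) = -76597/86423 + 282/105919 = -8088706357/9153837737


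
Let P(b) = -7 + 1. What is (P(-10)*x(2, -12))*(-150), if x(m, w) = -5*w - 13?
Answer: 42300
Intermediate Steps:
x(m, w) = -13 - 5*w
P(b) = -6
(P(-10)*x(2, -12))*(-150) = -6*(-13 - 5*(-12))*(-150) = -6*(-13 + 60)*(-150) = -6*47*(-150) = -282*(-150) = 42300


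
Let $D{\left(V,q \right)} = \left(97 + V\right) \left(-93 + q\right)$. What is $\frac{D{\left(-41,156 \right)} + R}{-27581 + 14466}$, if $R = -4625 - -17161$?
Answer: $- \frac{16064}{13115} \approx -1.2249$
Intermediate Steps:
$D{\left(V,q \right)} = \left(-93 + q\right) \left(97 + V\right)$
$R = 12536$ ($R = -4625 + 17161 = 12536$)
$\frac{D{\left(-41,156 \right)} + R}{-27581 + 14466} = \frac{\left(-9021 - -3813 + 97 \cdot 156 - 6396\right) + 12536}{-27581 + 14466} = \frac{\left(-9021 + 3813 + 15132 - 6396\right) + 12536}{-13115} = \left(3528 + 12536\right) \left(- \frac{1}{13115}\right) = 16064 \left(- \frac{1}{13115}\right) = - \frac{16064}{13115}$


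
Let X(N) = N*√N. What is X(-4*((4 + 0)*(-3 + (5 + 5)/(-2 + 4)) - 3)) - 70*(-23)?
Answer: 1610 - 40*I*√5 ≈ 1610.0 - 89.443*I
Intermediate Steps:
X(N) = N^(3/2)
X(-4*((4 + 0)*(-3 + (5 + 5)/(-2 + 4)) - 3)) - 70*(-23) = (-4*((4 + 0)*(-3 + (5 + 5)/(-2 + 4)) - 3))^(3/2) - 70*(-23) = (-4*(4*(-3 + 10/2) - 3))^(3/2) + 1610 = (-4*(4*(-3 + 10*(½)) - 3))^(3/2) + 1610 = (-4*(4*(-3 + 5) - 3))^(3/2) + 1610 = (-4*(4*2 - 3))^(3/2) + 1610 = (-4*(8 - 3))^(3/2) + 1610 = (-4*5)^(3/2) + 1610 = (-20)^(3/2) + 1610 = -40*I*√5 + 1610 = 1610 - 40*I*√5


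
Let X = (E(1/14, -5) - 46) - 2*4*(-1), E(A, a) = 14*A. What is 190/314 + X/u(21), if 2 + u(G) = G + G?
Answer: -2009/6280 ≈ -0.31990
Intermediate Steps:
u(G) = -2 + 2*G (u(G) = -2 + (G + G) = -2 + 2*G)
X = -37 (X = (14/14 - 46) - 2*4*(-1) = (14*(1/14) - 46) - 8*(-1) = (1 - 46) + 8 = -45 + 8 = -37)
190/314 + X/u(21) = 190/314 - 37/(-2 + 2*21) = 190*(1/314) - 37/(-2 + 42) = 95/157 - 37/40 = -2009/6280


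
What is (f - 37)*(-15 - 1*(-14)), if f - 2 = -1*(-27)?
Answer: 8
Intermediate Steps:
f = 29 (f = 2 - 1*(-27) = 2 + 27 = 29)
(f - 37)*(-15 - 1*(-14)) = (29 - 37)*(-15 - 1*(-14)) = -8*(-15 + 14) = -8*(-1) = 8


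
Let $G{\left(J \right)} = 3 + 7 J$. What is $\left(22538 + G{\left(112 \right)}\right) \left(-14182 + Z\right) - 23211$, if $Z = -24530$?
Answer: $-902980611$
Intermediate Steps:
$\left(22538 + G{\left(112 \right)}\right) \left(-14182 + Z\right) - 23211 = \left(22538 + \left(3 + 7 \cdot 112\right)\right) \left(-14182 - 24530\right) - 23211 = \left(22538 + \left(3 + 784\right)\right) \left(-38712\right) - 23211 = \left(22538 + 787\right) \left(-38712\right) - 23211 = 23325 \left(-38712\right) - 23211 = -902957400 - 23211 = -902980611$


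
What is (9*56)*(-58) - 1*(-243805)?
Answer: 214573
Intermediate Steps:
(9*56)*(-58) - 1*(-243805) = 504*(-58) + 243805 = -29232 + 243805 = 214573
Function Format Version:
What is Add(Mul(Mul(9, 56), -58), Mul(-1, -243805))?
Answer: 214573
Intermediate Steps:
Add(Mul(Mul(9, 56), -58), Mul(-1, -243805)) = Add(Mul(504, -58), 243805) = Add(-29232, 243805) = 214573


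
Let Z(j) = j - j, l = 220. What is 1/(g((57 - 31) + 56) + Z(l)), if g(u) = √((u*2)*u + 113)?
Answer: √13561/13561 ≈ 0.0085873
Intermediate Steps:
g(u) = √(113 + 2*u²) (g(u) = √((2*u)*u + 113) = √(2*u² + 113) = √(113 + 2*u²))
Z(j) = 0
1/(g((57 - 31) + 56) + Z(l)) = 1/(√(113 + 2*((57 - 31) + 56)²) + 0) = 1/(√(113 + 2*(26 + 56)²) + 0) = 1/(√(113 + 2*82²) + 0) = 1/(√(113 + 2*6724) + 0) = 1/(√(113 + 13448) + 0) = 1/(√13561 + 0) = 1/(√13561) = √13561/13561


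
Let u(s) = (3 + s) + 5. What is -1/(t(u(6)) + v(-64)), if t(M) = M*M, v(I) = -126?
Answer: -1/70 ≈ -0.014286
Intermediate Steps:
u(s) = 8 + s
t(M) = M**2
-1/(t(u(6)) + v(-64)) = -1/((8 + 6)**2 - 126) = -1/(14**2 - 126) = -1/(196 - 126) = -1/70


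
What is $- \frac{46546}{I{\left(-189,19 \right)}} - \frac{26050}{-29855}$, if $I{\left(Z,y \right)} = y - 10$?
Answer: $- \frac{277879276}{53739} \approx -5170.9$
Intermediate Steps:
$I{\left(Z,y \right)} = -10 + y$ ($I{\left(Z,y \right)} = y - 10 = -10 + y$)
$- \frac{46546}{I{\left(-189,19 \right)}} - \frac{26050}{-29855} = - \frac{46546}{-10 + 19} - \frac{26050}{-29855} = - \frac{46546}{9} - - \frac{5210}{5971} = \left(-46546\right) \frac{1}{9} + \frac{5210}{5971} = - \frac{46546}{9} + \frac{5210}{5971} = - \frac{277879276}{53739}$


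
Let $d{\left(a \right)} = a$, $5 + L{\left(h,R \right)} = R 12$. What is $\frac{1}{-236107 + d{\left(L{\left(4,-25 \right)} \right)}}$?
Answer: $- \frac{1}{236412} \approx -4.2299 \cdot 10^{-6}$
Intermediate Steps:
$L{\left(h,R \right)} = -5 + 12 R$ ($L{\left(h,R \right)} = -5 + R 12 = -5 + 12 R$)
$\frac{1}{-236107 + d{\left(L{\left(4,-25 \right)} \right)}} = \frac{1}{-236107 + \left(-5 + 12 \left(-25\right)\right)} = \frac{1}{-236107 - 305} = \frac{1}{-236412} = - \frac{1}{236412}$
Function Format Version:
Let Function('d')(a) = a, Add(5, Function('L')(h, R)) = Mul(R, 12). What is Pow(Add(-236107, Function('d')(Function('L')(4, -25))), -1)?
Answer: Rational(-1, 236412) ≈ -4.2299e-6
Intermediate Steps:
Function('L')(h, R) = Add(-5, Mul(12, R)) (Function('L')(h, R) = Add(-5, Mul(R, 12)) = Add(-5, Mul(12, R)))
Pow(Add(-236107, Function('d')(Function('L')(4, -25))), -1) = Pow(Add(-236107, Add(-5, Mul(12, -25))), -1) = Pow(Add(-236107, Add(-5, -300)), -1) = Pow(Add(-236107, -305), -1) = Pow(-236412, -1) = Rational(-1, 236412)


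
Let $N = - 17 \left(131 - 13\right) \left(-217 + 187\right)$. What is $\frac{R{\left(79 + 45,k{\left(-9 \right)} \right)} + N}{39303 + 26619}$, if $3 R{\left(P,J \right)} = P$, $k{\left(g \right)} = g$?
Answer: $\frac{90332}{98883} \approx 0.91352$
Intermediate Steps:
$R{\left(P,J \right)} = \frac{P}{3}$
$N = 60180$ ($N = - 17 \cdot 118 \left(-30\right) = \left(-17\right) \left(-3540\right) = 60180$)
$\frac{R{\left(79 + 45,k{\left(-9 \right)} \right)} + N}{39303 + 26619} = \frac{\frac{79 + 45}{3} + 60180}{39303 + 26619} = \frac{\frac{1}{3} \cdot 124 + 60180}{65922} = \left(\frac{124}{3} + 60180\right) \frac{1}{65922} = \frac{180664}{3} \cdot \frac{1}{65922} = \frac{90332}{98883}$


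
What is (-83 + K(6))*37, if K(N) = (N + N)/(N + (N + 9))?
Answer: -21349/7 ≈ -3049.9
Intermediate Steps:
K(N) = 2*N/(9 + 2*N) (K(N) = (2*N)/(N + (9 + N)) = (2*N)/(9 + 2*N) = 2*N/(9 + 2*N))
(-83 + K(6))*37 = (-83 + 2*6/(9 + 2*6))*37 = (-83 + 2*6/(9 + 12))*37 = (-83 + 2*6/21)*37 = (-83 + 2*6*(1/21))*37 = (-83 + 4/7)*37 = -577/7*37 = -21349/7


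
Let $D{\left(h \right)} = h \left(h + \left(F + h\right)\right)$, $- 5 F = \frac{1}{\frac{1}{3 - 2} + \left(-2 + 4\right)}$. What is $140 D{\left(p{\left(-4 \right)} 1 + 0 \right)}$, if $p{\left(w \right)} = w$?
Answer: $\frac{13552}{3} \approx 4517.3$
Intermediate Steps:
$F = - \frac{1}{15}$ ($F = - \frac{1}{5 \left(\frac{1}{3 - 2} + \left(-2 + 4\right)\right)} = - \frac{1}{5 \left(1^{-1} + 2\right)} = - \frac{1}{5 \left(1 + 2\right)} = - \frac{1}{5 \cdot 3} = \left(- \frac{1}{5}\right) \frac{1}{3} = - \frac{1}{15} \approx -0.066667$)
$D{\left(h \right)} = h \left(- \frac{1}{15} + 2 h\right)$ ($D{\left(h \right)} = h \left(h + \left(- \frac{1}{15} + h\right)\right) = h \left(- \frac{1}{15} + 2 h\right)$)
$140 D{\left(p{\left(-4 \right)} 1 + 0 \right)} = 140 \frac{\left(\left(-4\right) 1 + 0\right) \left(-1 + 30 \left(\left(-4\right) 1 + 0\right)\right)}{15} = 140 \frac{\left(-4 + 0\right) \left(-1 + 30 \left(-4 + 0\right)\right)}{15} = 140 \cdot \frac{1}{15} \left(-4\right) \left(-1 + 30 \left(-4\right)\right) = 140 \cdot \frac{1}{15} \left(-4\right) \left(-1 - 120\right) = 140 \cdot \frac{1}{15} \left(-4\right) \left(-121\right) = 140 \cdot \frac{484}{15} = \frac{13552}{3}$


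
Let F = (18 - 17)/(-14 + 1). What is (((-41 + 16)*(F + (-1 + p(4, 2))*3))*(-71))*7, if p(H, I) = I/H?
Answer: -509425/26 ≈ -19593.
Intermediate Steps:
F = -1/13 (F = 1/(-13) = 1*(-1/13) = -1/13 ≈ -0.076923)
(((-41 + 16)*(F + (-1 + p(4, 2))*3))*(-71))*7 = (((-41 + 16)*(-1/13 + (-1 + 2/4)*3))*(-71))*7 = (-25*(-1/13 + (-1 + 2*(1/4))*3)*(-71))*7 = (-25*(-1/13 + (-1 + 1/2)*3)*(-71))*7 = (-25*(-1/13 - 1/2*3)*(-71))*7 = (-25*(-1/13 - 3/2)*(-71))*7 = (-25*(-41/26)*(-71))*7 = ((1025/26)*(-71))*7 = -72775/26*7 = -509425/26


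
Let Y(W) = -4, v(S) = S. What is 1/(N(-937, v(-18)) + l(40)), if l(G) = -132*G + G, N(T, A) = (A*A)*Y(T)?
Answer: -1/6536 ≈ -0.00015300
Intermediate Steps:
N(T, A) = -4*A² (N(T, A) = (A*A)*(-4) = A²*(-4) = -4*A²)
l(G) = -131*G
1/(N(-937, v(-18)) + l(40)) = 1/(-4*(-18)² - 131*40) = 1/(-4*324 - 5240) = 1/(-1296 - 5240) = 1/(-6536) = -1/6536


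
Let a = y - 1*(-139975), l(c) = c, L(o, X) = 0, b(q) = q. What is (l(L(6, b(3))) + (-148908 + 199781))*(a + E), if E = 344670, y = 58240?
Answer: 27618188605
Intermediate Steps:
a = 198215 (a = 58240 - 1*(-139975) = 58240 + 139975 = 198215)
(l(L(6, b(3))) + (-148908 + 199781))*(a + E) = (0 + (-148908 + 199781))*(198215 + 344670) = (0 + 50873)*542885 = 50873*542885 = 27618188605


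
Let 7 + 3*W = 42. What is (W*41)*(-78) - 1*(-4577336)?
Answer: 4540026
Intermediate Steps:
W = 35/3 (W = -7/3 + (⅓)*42 = -7/3 + 14 = 35/3 ≈ 11.667)
(W*41)*(-78) - 1*(-4577336) = ((35/3)*41)*(-78) - 1*(-4577336) = (1435/3)*(-78) + 4577336 = -37310 + 4577336 = 4540026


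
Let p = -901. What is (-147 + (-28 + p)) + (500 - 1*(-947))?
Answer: 371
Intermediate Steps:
(-147 + (-28 + p)) + (500 - 1*(-947)) = (-147 + (-28 - 901)) + (500 - 1*(-947)) = (-147 - 929) + (500 + 947) = -1076 + 1447 = 371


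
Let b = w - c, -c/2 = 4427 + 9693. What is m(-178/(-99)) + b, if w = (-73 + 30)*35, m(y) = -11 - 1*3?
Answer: 26721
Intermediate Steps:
m(y) = -14 (m(y) = -11 - 3 = -14)
c = -28240 (c = -2*(4427 + 9693) = -2*14120 = -28240)
w = -1505 (w = -43*35 = -1505)
b = 26735 (b = -1505 - 1*(-28240) = -1505 + 28240 = 26735)
m(-178/(-99)) + b = -14 + 26735 = 26721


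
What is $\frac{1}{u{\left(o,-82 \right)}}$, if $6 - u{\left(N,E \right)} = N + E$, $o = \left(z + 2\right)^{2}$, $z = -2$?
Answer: $\frac{1}{88} \approx 0.011364$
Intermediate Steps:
$o = 0$ ($o = \left(-2 + 2\right)^{2} = 0^{2} = 0$)
$u{\left(N,E \right)} = 6 - E - N$ ($u{\left(N,E \right)} = 6 - \left(N + E\right) = 6 - \left(E + N\right) = 6 - E - N$)
$\frac{1}{u{\left(o,-82 \right)}} = \frac{1}{6 - -82 - 0} = \frac{1}{6 + 82 + 0} = \frac{1}{88}$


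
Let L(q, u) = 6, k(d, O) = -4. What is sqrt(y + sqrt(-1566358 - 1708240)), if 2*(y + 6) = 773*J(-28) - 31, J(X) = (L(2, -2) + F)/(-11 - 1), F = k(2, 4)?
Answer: sqrt(-3093 + 36*I*sqrt(3274598))/6 ≈ 29.374 + 30.802*I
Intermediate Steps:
F = -4
J(X) = -1/6 (J(X) = (6 - 4)/(-11 - 1) = 2/(-12) = 2*(-1/12) = -1/6)
y = -1031/12 (y = -6 + (773*(-1/6) - 31)/2 = -6 + (-773/6 - 31)/2 = -6 + (1/2)*(-959/6) = -6 - 959/12 = -1031/12 ≈ -85.917)
sqrt(y + sqrt(-1566358 - 1708240)) = sqrt(-1031/12 + sqrt(-1566358 - 1708240)) = sqrt(-1031/12 + sqrt(-3274598)) = sqrt(-1031/12 + I*sqrt(3274598))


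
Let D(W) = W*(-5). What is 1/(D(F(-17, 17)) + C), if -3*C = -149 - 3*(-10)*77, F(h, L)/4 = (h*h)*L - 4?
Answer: -3/296701 ≈ -1.0111e-5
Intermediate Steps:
F(h, L) = -16 + 4*L*h**2 (F(h, L) = 4*((h*h)*L - 4) = 4*(h**2*L - 4) = 4*(L*h**2 - 4) = 4*(-4 + L*h**2) = -16 + 4*L*h**2)
D(W) = -5*W
C = -2161/3 (C = -(-149 - 3*(-10)*77)/3 = -(-149 + 30*77)/3 = -(-149 + 2310)/3 = -1/3*2161 = -2161/3 ≈ -720.33)
1/(D(F(-17, 17)) + C) = 1/(-5*(-16 + 4*17*(-17)**2) - 2161/3) = 1/(-5*(-16 + 4*17*289) - 2161/3) = 1/(-5*(-16 + 19652) - 2161/3) = 1/(-5*19636 - 2161/3) = 1/(-98180 - 2161/3) = 1/(-296701/3) = -3/296701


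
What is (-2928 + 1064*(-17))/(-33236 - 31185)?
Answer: 21016/64421 ≈ 0.32623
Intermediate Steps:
(-2928 + 1064*(-17))/(-33236 - 31185) = (-2928 - 18088)/(-64421) = -21016*(-1/64421) = 21016/64421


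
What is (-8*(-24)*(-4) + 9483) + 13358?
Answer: 22073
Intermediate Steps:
(-8*(-24)*(-4) + 9483) + 13358 = (192*(-4) + 9483) + 13358 = (-768 + 9483) + 13358 = 8715 + 13358 = 22073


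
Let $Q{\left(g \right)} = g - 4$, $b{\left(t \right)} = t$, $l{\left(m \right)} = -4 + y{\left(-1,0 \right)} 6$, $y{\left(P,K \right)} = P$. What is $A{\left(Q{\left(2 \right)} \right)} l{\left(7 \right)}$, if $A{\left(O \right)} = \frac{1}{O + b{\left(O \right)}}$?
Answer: $\frac{5}{2} \approx 2.5$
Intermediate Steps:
$l{\left(m \right)} = -10$ ($l{\left(m \right)} = -4 - 6 = -10$)
$Q{\left(g \right)} = -4 + g$ ($Q{\left(g \right)} = g - 4 = -4 + g$)
$A{\left(O \right)} = \frac{1}{2 O}$ ($A{\left(O \right)} = \frac{1}{O + O} = \frac{1}{2 O}$)
$A{\left(Q{\left(2 \right)} \right)} l{\left(7 \right)} = \frac{1}{2 \left(-4 + 2\right)} \left(-10\right) = \frac{1}{2 \left(-2\right)} \left(-10\right) = \frac{1}{2} \left(- \frac{1}{2}\right) \left(-10\right) = \left(- \frac{1}{4}\right) \left(-10\right) = \frac{5}{2}$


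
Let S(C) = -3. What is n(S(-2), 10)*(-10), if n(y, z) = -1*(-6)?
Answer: -60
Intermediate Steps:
n(y, z) = 6
n(S(-2), 10)*(-10) = 6*(-10) = -60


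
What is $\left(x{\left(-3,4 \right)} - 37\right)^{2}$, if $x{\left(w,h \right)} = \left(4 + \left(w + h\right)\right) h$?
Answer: $289$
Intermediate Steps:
$x{\left(w,h \right)} = h \left(4 + h + w\right)$ ($x{\left(w,h \right)} = \left(4 + \left(h + w\right)\right) h = \left(4 + h + w\right) h = h \left(4 + h + w\right)$)
$\left(x{\left(-3,4 \right)} - 37\right)^{2} = \left(4 \left(4 + 4 - 3\right) - 37\right)^{2} = \left(4 \cdot 5 - 37\right)^{2} = \left(20 - 37\right)^{2} = \left(-17\right)^{2} = 289$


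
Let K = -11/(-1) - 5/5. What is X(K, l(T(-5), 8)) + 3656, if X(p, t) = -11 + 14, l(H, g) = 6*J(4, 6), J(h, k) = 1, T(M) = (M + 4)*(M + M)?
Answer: 3659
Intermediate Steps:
T(M) = 2*M*(4 + M) (T(M) = (4 + M)*(2*M) = 2*M*(4 + M))
K = 10 (K = -11*(-1) - 5*⅕ = 11 - 1 = 10)
l(H, g) = 6 (l(H, g) = 6*1 = 6)
X(p, t) = 3
X(K, l(T(-5), 8)) + 3656 = 3 + 3656 = 3659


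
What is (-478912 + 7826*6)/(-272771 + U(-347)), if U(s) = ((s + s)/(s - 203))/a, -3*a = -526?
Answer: 62482435400/39456324109 ≈ 1.5836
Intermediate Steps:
a = 526/3 (a = -1/3*(-526) = 526/3 ≈ 175.33)
U(s) = 3*s/(263*(-203 + s)) (U(s) = ((s + s)/(s - 203))/(526/3) = ((2*s)/(-203 + s))*(3/526) = (2*s/(-203 + s))*(3/526) = 3*s/(263*(-203 + s)))
(-478912 + 7826*6)/(-272771 + U(-347)) = (-478912 + 7826*6)/(-272771 + (3/263)*(-347)/(-203 - 347)) = (-478912 + 46956)/(-272771 + (3/263)*(-347)/(-550)) = -431956/(-272771 + (3/263)*(-347)*(-1/550)) = -431956/(-272771 + 1041/144650) = -431956/(-39456324109/144650) = -431956*(-144650/39456324109) = 62482435400/39456324109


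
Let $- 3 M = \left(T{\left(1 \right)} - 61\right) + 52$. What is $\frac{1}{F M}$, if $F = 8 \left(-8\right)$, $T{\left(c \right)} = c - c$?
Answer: $- \frac{1}{192} \approx -0.0052083$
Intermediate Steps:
$T{\left(c \right)} = 0$
$F = -64$
$M = 3$ ($M = - \frac{\left(0 - 61\right) + 52}{3} = - \frac{-61 + 52}{3} = \left(- \frac{1}{3}\right) \left(-9\right) = 3$)
$\frac{1}{F M} = \frac{1}{\left(-64\right) 3} = \frac{1}{-192} = - \frac{1}{192}$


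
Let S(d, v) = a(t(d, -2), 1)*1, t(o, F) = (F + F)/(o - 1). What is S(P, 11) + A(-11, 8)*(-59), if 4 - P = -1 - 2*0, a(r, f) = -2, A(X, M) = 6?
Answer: -356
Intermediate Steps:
t(o, F) = 2*F/(-1 + o) (t(o, F) = (2*F)/(-1 + o) = 2*F/(-1 + o))
P = 5 (P = 4 - (-1 - 2*0) = 4 - (-1 + 0) = 4 - 1*(-1) = 4 + 1 = 5)
S(d, v) = -2 (S(d, v) = -2*1 = -2)
S(P, 11) + A(-11, 8)*(-59) = -2 + 6*(-59) = -2 - 354 = -356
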